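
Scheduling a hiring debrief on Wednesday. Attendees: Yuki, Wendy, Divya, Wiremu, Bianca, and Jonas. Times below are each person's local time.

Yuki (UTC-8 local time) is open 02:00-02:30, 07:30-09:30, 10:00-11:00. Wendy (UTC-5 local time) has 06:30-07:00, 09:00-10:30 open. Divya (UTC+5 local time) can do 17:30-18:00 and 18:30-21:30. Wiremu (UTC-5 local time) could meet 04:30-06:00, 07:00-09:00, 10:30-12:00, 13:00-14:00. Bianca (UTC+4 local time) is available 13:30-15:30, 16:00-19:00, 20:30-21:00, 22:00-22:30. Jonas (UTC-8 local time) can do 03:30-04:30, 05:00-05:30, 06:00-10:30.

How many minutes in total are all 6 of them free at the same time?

Yuki in UTC: 10:00-10:30, 15:30-17:30, 18:00-19:00 (add 8h to convert from UTC-8).
Wendy in UTC: 11:30-12:00, 14:00-15:30 (add 5h to convert from UTC-5).
Divya in UTC: 12:30-13:00, 13:30-16:30 (subtract 5h to convert from UTC+5).
Wiremu in UTC: 09:30-11:00, 12:00-14:00, 15:30-17:00, 18:00-19:00 (add 5h to convert from UTC-5).
Bianca in UTC: 09:30-11:30, 12:00-15:00, 16:30-17:00, 18:00-18:30 (subtract 4h to convert from UTC+4).
Jonas in UTC: 11:30-12:30, 13:00-13:30, 14:00-18:30 (add 8h to convert from UTC-8).
Yuki ∩ Wendy: ∅.
Yuki ∩ Wendy ∩ Divya: ∅.
Yuki ∩ Wendy ∩ Divya ∩ Wiremu: ∅.
Yuki ∩ Wendy ∩ Divya ∩ Wiremu ∩ Bianca: ∅.
Yuki ∩ Wendy ∩ Divya ∩ Wiremu ∩ Bianca ∩ Jonas: ∅.
There is no time when everyone is free.
There is no common window, so the total is 0 minutes.

0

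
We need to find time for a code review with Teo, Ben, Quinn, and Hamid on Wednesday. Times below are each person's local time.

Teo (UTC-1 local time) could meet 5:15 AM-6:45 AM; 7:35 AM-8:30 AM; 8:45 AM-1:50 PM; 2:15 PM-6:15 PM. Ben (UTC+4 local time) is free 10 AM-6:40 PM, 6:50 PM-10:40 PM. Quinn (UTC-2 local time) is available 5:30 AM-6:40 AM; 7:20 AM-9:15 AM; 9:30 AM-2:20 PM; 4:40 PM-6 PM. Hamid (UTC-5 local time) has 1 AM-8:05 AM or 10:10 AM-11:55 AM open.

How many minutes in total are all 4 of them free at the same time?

Teo in UTC: 06:15-07:45, 08:35-09:30, 09:45-14:50, 15:15-19:15 (add 1h to convert from UTC-1).
Ben in UTC: 06:00-14:40, 14:50-18:40 (subtract 4h to convert from UTC+4).
Quinn in UTC: 07:30-08:40, 09:20-11:15, 11:30-16:20, 18:40-20:00 (add 2h to convert from UTC-2).
Hamid in UTC: 06:00-13:05, 15:10-16:55 (add 5h to convert from UTC-5).
Teo ∩ Ben: 06:15-07:45, 08:35-09:30, 09:45-14:40, 15:15-18:40.
Teo ∩ Ben ∩ Quinn: 07:30-07:45, 08:35-08:40, 09:20-09:30, 09:45-11:15, 11:30-14:40, 15:15-16:20.
Teo ∩ Ben ∩ Quinn ∩ Hamid: 07:30-07:45, 08:35-08:40, 09:20-09:30, 09:45-11:15, 11:30-13:05, 15:15-16:20.
Summing the common windows: 15 + 5 + 10 + 90 + 95 + 65 = 280 minutes.

280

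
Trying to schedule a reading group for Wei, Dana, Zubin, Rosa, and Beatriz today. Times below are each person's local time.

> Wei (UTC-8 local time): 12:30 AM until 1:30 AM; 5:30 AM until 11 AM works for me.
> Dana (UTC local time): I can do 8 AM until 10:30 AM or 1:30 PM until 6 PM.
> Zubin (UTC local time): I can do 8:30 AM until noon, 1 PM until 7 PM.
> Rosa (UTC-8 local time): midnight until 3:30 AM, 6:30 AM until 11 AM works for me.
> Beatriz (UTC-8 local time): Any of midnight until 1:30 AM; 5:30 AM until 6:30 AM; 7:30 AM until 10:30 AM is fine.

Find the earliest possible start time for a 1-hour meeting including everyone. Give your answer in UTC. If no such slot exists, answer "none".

Wei in UTC: 08:30-09:30, 13:30-19:00 (add 8h to convert from UTC-8).
Dana in UTC: 08:00-10:30, 13:30-18:00.
Zubin in UTC: 08:30-12:00, 13:00-19:00.
Rosa in UTC: 08:00-11:30, 14:30-19:00 (add 8h to convert from UTC-8).
Beatriz in UTC: 08:00-09:30, 13:30-14:30, 15:30-18:30 (add 8h to convert from UTC-8).
Wei ∩ Dana: 08:30-09:30, 13:30-18:00.
Wei ∩ Dana ∩ Zubin: 08:30-09:30, 13:30-18:00.
Wei ∩ Dana ∩ Zubin ∩ Rosa: 08:30-09:30, 14:30-18:00.
Wei ∩ Dana ∩ Zubin ∩ Rosa ∩ Beatriz: 08:30-09:30, 15:30-18:00.
Those are the intersection windows.
The first common window of at least 60 minutes is 08:30-09:30, so the earliest start is 08:30.

08:30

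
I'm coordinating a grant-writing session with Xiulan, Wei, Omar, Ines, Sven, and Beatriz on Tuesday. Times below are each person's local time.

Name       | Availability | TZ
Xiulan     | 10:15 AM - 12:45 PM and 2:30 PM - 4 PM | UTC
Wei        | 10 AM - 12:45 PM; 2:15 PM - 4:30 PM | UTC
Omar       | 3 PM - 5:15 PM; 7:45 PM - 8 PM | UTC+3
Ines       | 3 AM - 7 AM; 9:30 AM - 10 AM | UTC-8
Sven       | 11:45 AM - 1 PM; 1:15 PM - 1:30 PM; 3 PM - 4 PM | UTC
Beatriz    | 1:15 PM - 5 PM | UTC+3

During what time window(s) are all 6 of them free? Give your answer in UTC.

12:00-12:45

Xiulan in UTC: 10:15-12:45, 14:30-16:00.
Wei in UTC: 10:00-12:45, 14:15-16:30.
Omar in UTC: 12:00-14:15, 16:45-17:00 (subtract 3h to convert from UTC+3).
Ines in UTC: 11:00-15:00, 17:30-18:00 (add 8h to convert from UTC-8).
Sven in UTC: 11:45-13:00, 13:15-13:30, 15:00-16:00.
Beatriz in UTC: 10:15-14:00 (subtract 3h to convert from UTC+3).
Xiulan ∩ Wei: 10:15-12:45, 14:30-16:00.
Xiulan ∩ Wei ∩ Omar: 12:00-12:45.
Xiulan ∩ Wei ∩ Omar ∩ Ines: 12:00-12:45.
Xiulan ∩ Wei ∩ Omar ∩ Ines ∩ Sven: 12:00-12:45.
Xiulan ∩ Wei ∩ Omar ∩ Ines ∩ Sven ∩ Beatriz: 12:00-12:45.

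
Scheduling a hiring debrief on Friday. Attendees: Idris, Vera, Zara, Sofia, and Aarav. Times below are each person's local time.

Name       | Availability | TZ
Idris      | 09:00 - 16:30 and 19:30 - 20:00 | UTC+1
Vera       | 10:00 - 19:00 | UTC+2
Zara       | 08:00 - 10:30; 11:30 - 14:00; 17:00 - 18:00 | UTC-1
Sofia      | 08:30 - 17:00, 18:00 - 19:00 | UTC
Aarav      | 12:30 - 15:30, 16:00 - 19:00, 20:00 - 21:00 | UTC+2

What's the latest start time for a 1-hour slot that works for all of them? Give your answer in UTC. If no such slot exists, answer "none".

Idris in UTC: 08:00-15:30, 18:30-19:00 (subtract 1h to convert from UTC+1).
Vera in UTC: 08:00-17:00 (subtract 2h to convert from UTC+2).
Zara in UTC: 09:00-11:30, 12:30-15:00, 18:00-19:00 (add 1h to convert from UTC-1).
Sofia in UTC: 08:30-17:00, 18:00-19:00.
Aarav in UTC: 10:30-13:30, 14:00-17:00, 18:00-19:00 (subtract 2h to convert from UTC+2).
Idris ∩ Vera: 08:00-15:30.
Idris ∩ Vera ∩ Zara: 09:00-11:30, 12:30-15:00.
Idris ∩ Vera ∩ Zara ∩ Sofia: 09:00-11:30, 12:30-15:00.
Idris ∩ Vera ∩ Zara ∩ Sofia ∩ Aarav: 10:30-11:30, 12:30-13:30, 14:00-15:00.
The last common window of at least 60 minutes is 14:00-15:00; a 60-minute meeting can start as late as 14:00 and still end by 15:00.

14:00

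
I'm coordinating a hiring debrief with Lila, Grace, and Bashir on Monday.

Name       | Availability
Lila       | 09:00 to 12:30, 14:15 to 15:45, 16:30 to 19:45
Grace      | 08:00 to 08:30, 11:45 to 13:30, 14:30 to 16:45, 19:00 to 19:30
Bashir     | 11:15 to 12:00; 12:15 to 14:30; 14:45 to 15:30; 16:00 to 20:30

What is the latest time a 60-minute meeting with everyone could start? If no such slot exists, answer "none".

Lila ∩ Grace: 11:45-12:30, 14:30-15:45, 16:30-16:45, 19:00-19:30.
Lila ∩ Grace ∩ Bashir: 11:45-12:00, 12:15-12:30, 14:45-15:30, 16:30-16:45, 19:00-19:30.
Those are the intersection windows.
No common window is at least 60 minutes long.

none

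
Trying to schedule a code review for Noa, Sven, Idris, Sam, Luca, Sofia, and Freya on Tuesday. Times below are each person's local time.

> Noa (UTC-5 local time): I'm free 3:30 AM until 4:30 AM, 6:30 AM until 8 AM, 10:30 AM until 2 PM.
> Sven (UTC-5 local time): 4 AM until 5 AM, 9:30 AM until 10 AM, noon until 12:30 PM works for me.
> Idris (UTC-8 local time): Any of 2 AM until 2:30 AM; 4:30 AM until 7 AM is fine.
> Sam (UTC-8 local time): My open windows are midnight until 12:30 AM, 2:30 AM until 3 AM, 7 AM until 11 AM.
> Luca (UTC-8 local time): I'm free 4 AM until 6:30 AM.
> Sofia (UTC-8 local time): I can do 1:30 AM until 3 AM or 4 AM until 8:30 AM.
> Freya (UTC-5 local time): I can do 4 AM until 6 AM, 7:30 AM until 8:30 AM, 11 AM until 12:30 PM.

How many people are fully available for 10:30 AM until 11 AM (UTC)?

Noa in UTC: 08:30-09:30, 11:30-13:00, 15:30-19:00 (add 5h to convert from UTC-5).
Sven in UTC: 09:00-10:00, 14:30-15:00, 17:00-17:30 (add 5h to convert from UTC-5).
Idris in UTC: 10:00-10:30, 12:30-15:00 (add 8h to convert from UTC-8).
Sam in UTC: 08:00-08:30, 10:30-11:00, 15:00-19:00 (add 8h to convert from UTC-8).
Luca in UTC: 12:00-14:30 (add 8h to convert from UTC-8).
Sofia in UTC: 09:30-11:00, 12:00-16:30 (add 8h to convert from UTC-8).
Freya in UTC: 09:00-11:00, 12:30-13:30, 16:00-17:30 (add 5h to convert from UTC-5).
Sam, Sofia, and Freya can make the full 10:30-11:00 slot — that's 3.

3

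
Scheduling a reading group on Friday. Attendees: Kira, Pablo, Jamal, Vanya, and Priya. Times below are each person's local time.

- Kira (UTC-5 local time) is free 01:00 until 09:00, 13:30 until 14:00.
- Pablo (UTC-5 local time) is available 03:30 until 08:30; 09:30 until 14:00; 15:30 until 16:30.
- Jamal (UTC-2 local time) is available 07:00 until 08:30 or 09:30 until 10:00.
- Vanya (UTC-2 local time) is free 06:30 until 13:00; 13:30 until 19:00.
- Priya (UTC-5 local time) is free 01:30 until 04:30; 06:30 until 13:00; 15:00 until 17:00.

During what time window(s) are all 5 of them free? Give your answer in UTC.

Kira in UTC: 06:00-14:00, 18:30-19:00 (add 5h to convert from UTC-5).
Pablo in UTC: 08:30-13:30, 14:30-19:00, 20:30-21:30 (add 5h to convert from UTC-5).
Jamal in UTC: 09:00-10:30, 11:30-12:00 (add 2h to convert from UTC-2).
Vanya in UTC: 08:30-15:00, 15:30-21:00 (add 2h to convert from UTC-2).
Priya in UTC: 06:30-09:30, 11:30-18:00, 20:00-22:00 (add 5h to convert from UTC-5).
Kira ∩ Pablo: 08:30-13:30, 18:30-19:00.
Kira ∩ Pablo ∩ Jamal: 09:00-10:30, 11:30-12:00.
Kira ∩ Pablo ∩ Jamal ∩ Vanya: 09:00-10:30, 11:30-12:00.
Kira ∩ Pablo ∩ Jamal ∩ Vanya ∩ Priya: 09:00-09:30, 11:30-12:00.

09:00-09:30, 11:30-12:00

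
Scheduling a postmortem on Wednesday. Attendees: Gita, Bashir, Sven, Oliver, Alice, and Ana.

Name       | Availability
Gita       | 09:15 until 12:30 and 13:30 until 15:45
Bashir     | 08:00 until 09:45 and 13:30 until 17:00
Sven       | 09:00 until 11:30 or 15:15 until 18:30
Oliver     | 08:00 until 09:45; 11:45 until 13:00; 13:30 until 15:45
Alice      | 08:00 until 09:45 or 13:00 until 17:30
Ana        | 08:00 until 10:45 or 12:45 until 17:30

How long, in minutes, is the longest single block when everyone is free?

Gita ∩ Bashir: 09:15-09:45, 13:30-15:45.
Gita ∩ Bashir ∩ Sven: 09:15-09:45, 15:15-15:45.
Gita ∩ Bashir ∩ Sven ∩ Oliver: 09:15-09:45, 15:15-15:45.
Gita ∩ Bashir ∩ Sven ∩ Oliver ∩ Alice: 09:15-09:45, 15:15-15:45.
Gita ∩ Bashir ∩ Sven ∩ Oliver ∩ Alice ∩ Ana: 09:15-09:45, 15:15-15:45.
Those are the intersection windows.
The longest is 09:15-09:45 at 30 minutes.

30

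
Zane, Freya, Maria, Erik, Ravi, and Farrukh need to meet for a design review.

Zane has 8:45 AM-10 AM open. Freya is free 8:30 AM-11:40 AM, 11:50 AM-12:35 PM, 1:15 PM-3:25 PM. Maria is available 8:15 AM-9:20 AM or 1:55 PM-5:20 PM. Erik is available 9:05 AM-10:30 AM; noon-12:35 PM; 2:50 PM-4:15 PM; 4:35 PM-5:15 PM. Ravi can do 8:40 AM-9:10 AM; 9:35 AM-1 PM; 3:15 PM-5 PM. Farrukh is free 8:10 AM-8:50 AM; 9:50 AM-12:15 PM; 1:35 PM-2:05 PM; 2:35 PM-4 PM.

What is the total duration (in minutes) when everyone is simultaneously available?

0

Zane ∩ Freya: 08:45-10:00.
Zane ∩ Freya ∩ Maria: 08:45-09:20.
Zane ∩ Freya ∩ Maria ∩ Erik: 09:05-09:20.
Zane ∩ Freya ∩ Maria ∩ Erik ∩ Ravi: 09:05-09:10.
Zane ∩ Freya ∩ Maria ∩ Erik ∩ Ravi ∩ Farrukh: ∅.
There is no time when everyone is free.
There is no common window, so the total is 0 minutes.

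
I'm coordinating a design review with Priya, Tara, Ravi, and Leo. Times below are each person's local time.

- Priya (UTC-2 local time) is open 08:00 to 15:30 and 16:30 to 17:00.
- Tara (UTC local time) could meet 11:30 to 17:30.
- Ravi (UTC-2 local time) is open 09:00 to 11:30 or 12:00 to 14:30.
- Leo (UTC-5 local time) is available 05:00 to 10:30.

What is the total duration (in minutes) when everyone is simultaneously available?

Priya in UTC: 10:00-17:30, 18:30-19:00 (add 2h to convert from UTC-2).
Tara in UTC: 11:30-17:30.
Ravi in UTC: 11:00-13:30, 14:00-16:30 (add 2h to convert from UTC-2).
Leo in UTC: 10:00-15:30 (add 5h to convert from UTC-5).
Priya ∩ Tara: 11:30-17:30.
Priya ∩ Tara ∩ Ravi: 11:30-13:30, 14:00-16:30.
Priya ∩ Tara ∩ Ravi ∩ Leo: 11:30-13:30, 14:00-15:30.
So the common availability across everyone is 11:30-13:30, 14:00-15:30.
Summing the common windows: 120 + 90 = 210 minutes.

210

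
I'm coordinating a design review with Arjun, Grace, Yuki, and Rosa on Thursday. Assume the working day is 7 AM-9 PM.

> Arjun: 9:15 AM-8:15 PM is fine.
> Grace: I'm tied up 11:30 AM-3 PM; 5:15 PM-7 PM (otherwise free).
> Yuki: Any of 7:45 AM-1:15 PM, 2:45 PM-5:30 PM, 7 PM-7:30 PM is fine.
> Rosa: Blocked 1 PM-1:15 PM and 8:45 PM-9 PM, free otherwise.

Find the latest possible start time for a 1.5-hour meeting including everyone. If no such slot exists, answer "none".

Arjun free: 09:15-20:15.
Grace free: 07:00-11:30, 15:00-17:15, 19:00-21:00 (invert busy blocks within the working day).
Yuki free: 07:45-13:15, 14:45-17:30, 19:00-19:30.
Rosa free: 07:00-13:00, 13:15-20:45 (invert busy blocks within the working day).
Arjun ∩ Grace: 09:15-11:30, 15:00-17:15, 19:00-20:15.
Arjun ∩ Grace ∩ Yuki: 09:15-11:30, 15:00-17:15, 19:00-19:30.
Arjun ∩ Grace ∩ Yuki ∩ Rosa: 09:15-11:30, 15:00-17:15, 19:00-19:30.
The last common window of at least 90 minutes is 15:00-17:15; a 90-minute meeting can start as late as 15:45 and still end by 17:15.

15:45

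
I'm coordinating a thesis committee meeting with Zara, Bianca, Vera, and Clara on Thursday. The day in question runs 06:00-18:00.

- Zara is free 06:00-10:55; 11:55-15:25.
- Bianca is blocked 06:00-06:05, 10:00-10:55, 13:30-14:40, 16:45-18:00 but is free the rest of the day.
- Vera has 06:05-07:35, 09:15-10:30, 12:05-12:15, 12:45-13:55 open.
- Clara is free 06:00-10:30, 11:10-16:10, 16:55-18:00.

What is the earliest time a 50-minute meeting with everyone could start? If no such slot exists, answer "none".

Zara free: 06:00-10:55, 11:55-15:25.
Bianca free: 06:05-10:00, 10:55-13:30, 14:40-16:45 (invert busy blocks within the working day).
Vera free: 06:05-07:35, 09:15-10:30, 12:05-12:15, 12:45-13:55.
Clara free: 06:00-10:30, 11:10-16:10, 16:55-18:00.
Zara ∩ Bianca: 06:05-10:00, 11:55-13:30, 14:40-15:25.
Zara ∩ Bianca ∩ Vera: 06:05-07:35, 09:15-10:00, 12:05-12:15, 12:45-13:30.
Zara ∩ Bianca ∩ Vera ∩ Clara: 06:05-07:35, 09:15-10:00, 12:05-12:15, 12:45-13:30.
So the common availability across everyone is 06:05-07:35, 09:15-10:00, 12:05-12:15, 12:45-13:30.
The first common window of at least 50 minutes is 06:05-07:35, so the earliest start is 06:05.

06:05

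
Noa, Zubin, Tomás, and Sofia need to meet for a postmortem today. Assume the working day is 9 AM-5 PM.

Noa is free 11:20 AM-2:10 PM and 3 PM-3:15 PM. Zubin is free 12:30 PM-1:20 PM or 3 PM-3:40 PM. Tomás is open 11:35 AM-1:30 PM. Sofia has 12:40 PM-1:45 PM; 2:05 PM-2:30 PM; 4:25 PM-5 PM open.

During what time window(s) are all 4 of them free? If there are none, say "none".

12:40-13:20

Noa ∩ Zubin: 12:30-13:20, 15:00-15:15.
Noa ∩ Zubin ∩ Tomás: 12:30-13:20.
Noa ∩ Zubin ∩ Tomás ∩ Sofia: 12:40-13:20.
So the common availability across everyone is 12:40-13:20.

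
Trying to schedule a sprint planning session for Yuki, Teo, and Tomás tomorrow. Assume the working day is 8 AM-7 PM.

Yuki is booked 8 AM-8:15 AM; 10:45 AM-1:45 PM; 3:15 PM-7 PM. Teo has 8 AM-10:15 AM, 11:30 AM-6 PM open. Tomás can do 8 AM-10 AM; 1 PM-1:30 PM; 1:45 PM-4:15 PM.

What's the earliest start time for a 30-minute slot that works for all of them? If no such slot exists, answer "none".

Yuki free: 08:15-10:45, 13:45-15:15 (invert busy blocks within the working day).
Teo free: 08:00-10:15, 11:30-18:00.
Tomás free: 08:00-10:00, 13:00-13:30, 13:45-16:15.
Yuki ∩ Teo: 08:15-10:15, 13:45-15:15.
Yuki ∩ Teo ∩ Tomás: 08:15-10:00, 13:45-15:15.
So the common availability across everyone is 08:15-10:00, 13:45-15:15.
The first common window of at least 30 minutes is 08:15-10:00, so the earliest start is 08:15.

08:15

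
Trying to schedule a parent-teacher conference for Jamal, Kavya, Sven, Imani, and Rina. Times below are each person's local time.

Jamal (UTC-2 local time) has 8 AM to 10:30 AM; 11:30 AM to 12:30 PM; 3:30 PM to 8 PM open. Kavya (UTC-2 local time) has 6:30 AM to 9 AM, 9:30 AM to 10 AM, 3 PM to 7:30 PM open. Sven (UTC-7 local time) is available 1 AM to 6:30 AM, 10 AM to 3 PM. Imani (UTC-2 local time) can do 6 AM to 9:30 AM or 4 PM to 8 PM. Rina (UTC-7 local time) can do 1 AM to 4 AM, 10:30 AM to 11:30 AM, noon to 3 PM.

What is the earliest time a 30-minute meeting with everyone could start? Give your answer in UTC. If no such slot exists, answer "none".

Jamal in UTC: 10:00-12:30, 13:30-14:30, 17:30-22:00 (add 2h to convert from UTC-2).
Kavya in UTC: 08:30-11:00, 11:30-12:00, 17:00-21:30 (add 2h to convert from UTC-2).
Sven in UTC: 08:00-13:30, 17:00-22:00 (add 7h to convert from UTC-7).
Imani in UTC: 08:00-11:30, 18:00-22:00 (add 2h to convert from UTC-2).
Rina in UTC: 08:00-11:00, 17:30-18:30, 19:00-22:00 (add 7h to convert from UTC-7).
Jamal ∩ Kavya: 10:00-11:00, 11:30-12:00, 17:30-21:30.
Jamal ∩ Kavya ∩ Sven: 10:00-11:00, 11:30-12:00, 17:30-21:30.
Jamal ∩ Kavya ∩ Sven ∩ Imani: 10:00-11:00, 18:00-21:30.
Jamal ∩ Kavya ∩ Sven ∩ Imani ∩ Rina: 10:00-11:00, 18:00-18:30, 19:00-21:30.
The first common window of at least 30 minutes is 10:00-11:00, so the earliest start is 10:00.

10:00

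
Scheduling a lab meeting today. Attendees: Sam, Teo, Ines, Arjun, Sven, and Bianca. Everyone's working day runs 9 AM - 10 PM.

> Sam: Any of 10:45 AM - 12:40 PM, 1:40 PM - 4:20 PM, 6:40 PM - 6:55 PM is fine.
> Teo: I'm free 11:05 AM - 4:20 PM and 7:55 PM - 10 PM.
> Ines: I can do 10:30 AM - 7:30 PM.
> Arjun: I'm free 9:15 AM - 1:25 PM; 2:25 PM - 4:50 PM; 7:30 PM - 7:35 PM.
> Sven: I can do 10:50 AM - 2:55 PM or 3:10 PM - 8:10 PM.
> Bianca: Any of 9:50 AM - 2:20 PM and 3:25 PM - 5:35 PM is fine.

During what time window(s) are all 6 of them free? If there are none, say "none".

Sam ∩ Teo: 11:05-12:40, 13:40-16:20.
Sam ∩ Teo ∩ Ines: 11:05-12:40, 13:40-16:20.
Sam ∩ Teo ∩ Ines ∩ Arjun: 11:05-12:40, 14:25-16:20.
Sam ∩ Teo ∩ Ines ∩ Arjun ∩ Sven: 11:05-12:40, 14:25-14:55, 15:10-16:20.
Sam ∩ Teo ∩ Ines ∩ Arjun ∩ Sven ∩ Bianca: 11:05-12:40, 15:25-16:20.
Those are the intersection windows.

11:05-12:40, 15:25-16:20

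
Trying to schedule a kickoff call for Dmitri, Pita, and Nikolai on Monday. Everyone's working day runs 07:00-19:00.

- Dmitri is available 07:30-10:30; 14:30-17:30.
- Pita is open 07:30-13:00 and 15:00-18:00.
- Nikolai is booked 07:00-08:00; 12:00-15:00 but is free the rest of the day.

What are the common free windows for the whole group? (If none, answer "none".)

Dmitri free: 07:30-10:30, 14:30-17:30.
Pita free: 07:30-13:00, 15:00-18:00.
Nikolai free: 08:00-12:00, 15:00-19:00 (invert busy blocks within the working day).
Dmitri ∩ Pita: 07:30-10:30, 15:00-17:30.
Dmitri ∩ Pita ∩ Nikolai: 08:00-10:30, 15:00-17:30.

08:00-10:30, 15:00-17:30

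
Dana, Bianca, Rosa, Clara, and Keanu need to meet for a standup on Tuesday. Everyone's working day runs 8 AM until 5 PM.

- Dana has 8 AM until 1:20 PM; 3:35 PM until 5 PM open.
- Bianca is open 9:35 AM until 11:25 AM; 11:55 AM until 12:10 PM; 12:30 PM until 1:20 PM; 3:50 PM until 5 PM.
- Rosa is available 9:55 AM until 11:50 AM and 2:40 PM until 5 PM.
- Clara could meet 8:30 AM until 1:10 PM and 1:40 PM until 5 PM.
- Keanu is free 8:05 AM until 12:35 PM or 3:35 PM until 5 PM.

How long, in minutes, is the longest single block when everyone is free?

90

Dana ∩ Bianca: 09:35-11:25, 11:55-12:10, 12:30-13:20, 15:50-17:00.
Dana ∩ Bianca ∩ Rosa: 09:55-11:25, 15:50-17:00.
Dana ∩ Bianca ∩ Rosa ∩ Clara: 09:55-11:25, 15:50-17:00.
Dana ∩ Bianca ∩ Rosa ∩ Clara ∩ Keanu: 09:55-11:25, 15:50-17:00.
Those are the intersection windows.
The longest is 09:55-11:25 at 90 minutes.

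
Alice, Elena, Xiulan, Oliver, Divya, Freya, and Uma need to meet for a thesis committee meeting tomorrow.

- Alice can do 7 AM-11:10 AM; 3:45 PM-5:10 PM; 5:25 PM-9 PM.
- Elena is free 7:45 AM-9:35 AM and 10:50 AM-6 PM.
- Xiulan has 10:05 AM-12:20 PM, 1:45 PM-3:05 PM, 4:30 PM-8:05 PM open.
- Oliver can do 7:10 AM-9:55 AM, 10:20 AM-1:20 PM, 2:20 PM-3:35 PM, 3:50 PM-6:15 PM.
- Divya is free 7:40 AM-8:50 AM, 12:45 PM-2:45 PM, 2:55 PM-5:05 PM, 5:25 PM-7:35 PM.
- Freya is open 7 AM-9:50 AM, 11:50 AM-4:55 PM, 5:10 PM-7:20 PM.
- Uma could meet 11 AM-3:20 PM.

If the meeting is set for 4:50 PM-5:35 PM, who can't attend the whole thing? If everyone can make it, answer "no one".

Alice: not fully free for 16:50-17:35. Elena: free for 16:50-17:35. Xiulan: free for 16:50-17:35. Oliver: free for 16:50-17:35. Divya: not fully free for 16:50-17:35. Freya: not fully free for 16:50-17:35. Uma: not fully free for 16:50-17:35.

Alice, Divya, Freya, Uma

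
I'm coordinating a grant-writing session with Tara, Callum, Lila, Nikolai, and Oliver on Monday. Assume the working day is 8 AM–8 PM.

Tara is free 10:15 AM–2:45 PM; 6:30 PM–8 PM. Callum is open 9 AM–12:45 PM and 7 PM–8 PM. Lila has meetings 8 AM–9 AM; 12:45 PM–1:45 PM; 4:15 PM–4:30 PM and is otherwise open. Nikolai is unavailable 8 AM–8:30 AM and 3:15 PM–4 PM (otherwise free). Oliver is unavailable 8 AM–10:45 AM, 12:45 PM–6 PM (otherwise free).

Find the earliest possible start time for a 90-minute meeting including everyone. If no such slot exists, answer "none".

10:45

Tara free: 10:15-14:45, 18:30-20:00.
Callum free: 09:00-12:45, 19:00-20:00.
Lila free: 09:00-12:45, 13:45-16:15, 16:30-20:00 (invert busy blocks within the working day).
Nikolai free: 08:30-15:15, 16:00-20:00 (invert busy blocks within the working day).
Oliver free: 10:45-12:45, 18:00-20:00 (invert busy blocks within the working day).
Tara ∩ Callum: 10:15-12:45, 19:00-20:00.
Tara ∩ Callum ∩ Lila: 10:15-12:45, 19:00-20:00.
Tara ∩ Callum ∩ Lila ∩ Nikolai: 10:15-12:45, 19:00-20:00.
Tara ∩ Callum ∩ Lila ∩ Nikolai ∩ Oliver: 10:45-12:45, 19:00-20:00.
The first common window of at least 90 minutes is 10:45-12:45, so the earliest start is 10:45.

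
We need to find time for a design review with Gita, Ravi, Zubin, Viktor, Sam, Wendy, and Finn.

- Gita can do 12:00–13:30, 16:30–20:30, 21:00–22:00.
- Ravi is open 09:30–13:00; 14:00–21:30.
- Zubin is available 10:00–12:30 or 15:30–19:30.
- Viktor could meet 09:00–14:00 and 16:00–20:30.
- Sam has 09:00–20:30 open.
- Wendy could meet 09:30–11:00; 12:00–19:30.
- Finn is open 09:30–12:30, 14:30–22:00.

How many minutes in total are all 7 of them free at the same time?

210

Gita ∩ Ravi: 12:00-13:00, 16:30-20:30, 21:00-21:30.
Gita ∩ Ravi ∩ Zubin: 12:00-12:30, 16:30-19:30.
Gita ∩ Ravi ∩ Zubin ∩ Viktor: 12:00-12:30, 16:30-19:30.
Gita ∩ Ravi ∩ Zubin ∩ Viktor ∩ Sam: 12:00-12:30, 16:30-19:30.
Gita ∩ Ravi ∩ Zubin ∩ Viktor ∩ Sam ∩ Wendy: 12:00-12:30, 16:30-19:30.
Gita ∩ Ravi ∩ Zubin ∩ Viktor ∩ Sam ∩ Wendy ∩ Finn: 12:00-12:30, 16:30-19:30.
Summing the common windows: 30 + 180 = 210 minutes.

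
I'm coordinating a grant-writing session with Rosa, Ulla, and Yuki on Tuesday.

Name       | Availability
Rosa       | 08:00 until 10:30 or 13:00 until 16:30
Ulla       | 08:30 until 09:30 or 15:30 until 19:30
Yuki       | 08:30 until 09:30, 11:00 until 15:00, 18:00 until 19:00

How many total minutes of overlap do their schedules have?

Rosa ∩ Ulla: 08:30-09:30, 15:30-16:30.
Rosa ∩ Ulla ∩ Yuki: 08:30-09:30.
Those are the intersection windows.
That's a single block of 60 minutes.

60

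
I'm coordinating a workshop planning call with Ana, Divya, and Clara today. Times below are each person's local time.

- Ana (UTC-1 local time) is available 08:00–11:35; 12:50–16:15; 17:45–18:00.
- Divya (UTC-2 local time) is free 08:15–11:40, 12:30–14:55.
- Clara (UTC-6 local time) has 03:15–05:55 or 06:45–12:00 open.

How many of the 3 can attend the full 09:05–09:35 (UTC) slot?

1

Ana in UTC: 09:00-12:35, 13:50-17:15, 18:45-19:00 (add 1h to convert from UTC-1).
Divya in UTC: 10:15-13:40, 14:30-16:55 (add 2h to convert from UTC-2).
Clara in UTC: 09:15-11:55, 12:45-18:00 (add 6h to convert from UTC-6).
Ana can make the full 09:05-09:35 slot — that's 1.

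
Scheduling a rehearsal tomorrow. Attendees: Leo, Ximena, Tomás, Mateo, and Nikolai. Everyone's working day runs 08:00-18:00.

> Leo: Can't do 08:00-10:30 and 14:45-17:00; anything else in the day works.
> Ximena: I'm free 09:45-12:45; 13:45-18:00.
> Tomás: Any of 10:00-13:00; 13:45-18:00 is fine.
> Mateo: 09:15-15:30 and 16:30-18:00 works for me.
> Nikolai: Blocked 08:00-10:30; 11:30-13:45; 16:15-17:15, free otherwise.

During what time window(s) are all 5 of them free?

10:30-11:30, 13:45-14:45, 17:15-18:00

Leo free: 10:30-14:45, 17:00-18:00 (invert busy blocks within the working day).
Ximena free: 09:45-12:45, 13:45-18:00.
Tomás free: 10:00-13:00, 13:45-18:00.
Mateo free: 09:15-15:30, 16:30-18:00.
Nikolai free: 10:30-11:30, 13:45-16:15, 17:15-18:00 (invert busy blocks within the working day).
Leo ∩ Ximena: 10:30-12:45, 13:45-14:45, 17:00-18:00.
Leo ∩ Ximena ∩ Tomás: 10:30-12:45, 13:45-14:45, 17:00-18:00.
Leo ∩ Ximena ∩ Tomás ∩ Mateo: 10:30-12:45, 13:45-14:45, 17:00-18:00.
Leo ∩ Ximena ∩ Tomás ∩ Mateo ∩ Nikolai: 10:30-11:30, 13:45-14:45, 17:15-18:00.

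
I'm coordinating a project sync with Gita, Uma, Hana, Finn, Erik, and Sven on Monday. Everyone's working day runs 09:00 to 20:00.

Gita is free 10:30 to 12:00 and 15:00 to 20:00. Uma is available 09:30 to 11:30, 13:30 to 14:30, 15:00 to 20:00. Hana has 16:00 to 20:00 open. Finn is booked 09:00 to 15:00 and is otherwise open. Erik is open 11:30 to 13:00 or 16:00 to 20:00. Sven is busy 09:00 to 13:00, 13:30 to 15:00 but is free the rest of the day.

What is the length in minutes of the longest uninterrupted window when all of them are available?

240

Gita free: 10:30-12:00, 15:00-20:00.
Uma free: 09:30-11:30, 13:30-14:30, 15:00-20:00.
Hana free: 16:00-20:00.
Finn free: 15:00-20:00 (invert busy blocks within the working day).
Erik free: 11:30-13:00, 16:00-20:00.
Sven free: 13:00-13:30, 15:00-20:00 (invert busy blocks within the working day).
Gita ∩ Uma: 10:30-11:30, 15:00-20:00.
Gita ∩ Uma ∩ Hana: 16:00-20:00.
Gita ∩ Uma ∩ Hana ∩ Finn: 16:00-20:00.
Gita ∩ Uma ∩ Hana ∩ Finn ∩ Erik: 16:00-20:00.
Gita ∩ Uma ∩ Hana ∩ Finn ∩ Erik ∩ Sven: 16:00-20:00.
The longest is 16:00-20:00 at 240 minutes.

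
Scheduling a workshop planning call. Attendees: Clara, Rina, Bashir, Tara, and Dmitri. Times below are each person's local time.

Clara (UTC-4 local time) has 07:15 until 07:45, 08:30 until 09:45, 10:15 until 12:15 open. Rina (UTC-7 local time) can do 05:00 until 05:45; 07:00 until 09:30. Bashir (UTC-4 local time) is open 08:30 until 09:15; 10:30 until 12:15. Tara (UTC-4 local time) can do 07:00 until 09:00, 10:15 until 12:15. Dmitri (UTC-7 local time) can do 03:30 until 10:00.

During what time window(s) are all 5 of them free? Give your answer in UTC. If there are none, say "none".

Clara in UTC: 11:15-11:45, 12:30-13:45, 14:15-16:15 (add 4h to convert from UTC-4).
Rina in UTC: 12:00-12:45, 14:00-16:30 (add 7h to convert from UTC-7).
Bashir in UTC: 12:30-13:15, 14:30-16:15 (add 4h to convert from UTC-4).
Tara in UTC: 11:00-13:00, 14:15-16:15 (add 4h to convert from UTC-4).
Dmitri in UTC: 10:30-17:00 (add 7h to convert from UTC-7).
Clara ∩ Rina: 12:30-12:45, 14:15-16:15.
Clara ∩ Rina ∩ Bashir: 12:30-12:45, 14:30-16:15.
Clara ∩ Rina ∩ Bashir ∩ Tara: 12:30-12:45, 14:30-16:15.
Clara ∩ Rina ∩ Bashir ∩ Tara ∩ Dmitri: 12:30-12:45, 14:30-16:15.
Those are the intersection windows.

12:30-12:45, 14:30-16:15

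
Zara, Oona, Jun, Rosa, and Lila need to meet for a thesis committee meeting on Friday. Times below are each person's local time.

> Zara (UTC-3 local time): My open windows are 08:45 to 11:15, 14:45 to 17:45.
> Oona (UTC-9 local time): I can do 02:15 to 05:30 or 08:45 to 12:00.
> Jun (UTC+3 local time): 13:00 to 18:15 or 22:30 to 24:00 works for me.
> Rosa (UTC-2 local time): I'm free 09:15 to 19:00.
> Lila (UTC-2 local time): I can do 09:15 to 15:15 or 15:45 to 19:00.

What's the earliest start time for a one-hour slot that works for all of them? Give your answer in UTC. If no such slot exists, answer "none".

Zara in UTC: 11:45-14:15, 17:45-20:45 (add 3h to convert from UTC-3).
Oona in UTC: 11:15-14:30, 17:45-21:00 (add 9h to convert from UTC-9).
Jun in UTC: 10:00-15:15, 19:30-21:00 (subtract 3h to convert from UTC+3).
Rosa in UTC: 11:15-21:00 (add 2h to convert from UTC-2).
Lila in UTC: 11:15-17:15, 17:45-21:00 (add 2h to convert from UTC-2).
Zara ∩ Oona: 11:45-14:15, 17:45-20:45.
Zara ∩ Oona ∩ Jun: 11:45-14:15, 19:30-20:45.
Zara ∩ Oona ∩ Jun ∩ Rosa: 11:45-14:15, 19:30-20:45.
Zara ∩ Oona ∩ Jun ∩ Rosa ∩ Lila: 11:45-14:15, 19:30-20:45.
The first common window of at least 60 minutes is 11:45-14:15, so the earliest start is 11:45.

11:45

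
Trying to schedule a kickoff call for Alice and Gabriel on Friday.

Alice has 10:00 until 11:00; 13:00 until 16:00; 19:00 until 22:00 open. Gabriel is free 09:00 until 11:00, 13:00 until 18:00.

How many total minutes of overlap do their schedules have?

Alice ∩ Gabriel: 10:00-11:00, 13:00-16:00.
So the common availability across everyone is 10:00-11:00, 13:00-16:00.
Summing the common windows: 60 + 180 = 240 minutes.

240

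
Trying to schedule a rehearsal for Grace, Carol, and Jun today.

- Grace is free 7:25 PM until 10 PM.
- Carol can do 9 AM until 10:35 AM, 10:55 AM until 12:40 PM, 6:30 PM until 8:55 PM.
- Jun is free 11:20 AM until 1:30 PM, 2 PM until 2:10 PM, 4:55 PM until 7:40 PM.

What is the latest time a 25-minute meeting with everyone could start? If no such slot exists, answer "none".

none

Grace ∩ Carol: 19:25-20:55.
Grace ∩ Carol ∩ Jun: 19:25-19:40.
Those are the intersection windows.
No common window is at least 25 minutes long.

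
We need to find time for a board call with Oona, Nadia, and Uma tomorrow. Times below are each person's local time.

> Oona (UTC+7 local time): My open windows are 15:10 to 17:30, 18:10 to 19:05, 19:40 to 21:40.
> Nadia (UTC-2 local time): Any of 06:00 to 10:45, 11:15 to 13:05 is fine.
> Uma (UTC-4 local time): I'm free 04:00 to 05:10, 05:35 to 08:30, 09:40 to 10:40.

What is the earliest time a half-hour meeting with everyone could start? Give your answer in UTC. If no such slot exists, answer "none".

Oona in UTC: 08:10-10:30, 11:10-12:05, 12:40-14:40 (subtract 7h to convert from UTC+7).
Nadia in UTC: 08:00-12:45, 13:15-15:05 (add 2h to convert from UTC-2).
Uma in UTC: 08:00-09:10, 09:35-12:30, 13:40-14:40 (add 4h to convert from UTC-4).
Oona ∩ Nadia: 08:10-10:30, 11:10-12:05, 12:40-12:45, 13:15-14:40.
Oona ∩ Nadia ∩ Uma: 08:10-09:10, 09:35-10:30, 11:10-12:05, 13:40-14:40.
Those are the intersection windows.
The first common window of at least 30 minutes is 08:10-09:10, so the earliest start is 08:10.

08:10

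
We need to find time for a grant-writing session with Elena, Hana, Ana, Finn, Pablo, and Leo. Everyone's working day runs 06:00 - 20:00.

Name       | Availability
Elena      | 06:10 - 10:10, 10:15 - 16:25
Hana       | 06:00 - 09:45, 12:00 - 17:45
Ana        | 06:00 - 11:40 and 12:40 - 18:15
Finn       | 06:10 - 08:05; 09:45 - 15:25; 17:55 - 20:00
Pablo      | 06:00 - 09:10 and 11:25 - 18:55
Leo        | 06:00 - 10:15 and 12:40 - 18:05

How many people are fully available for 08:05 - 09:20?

Elena, Hana, Ana, and Leo can make the full 08:05-09:20 slot — that's 4.

4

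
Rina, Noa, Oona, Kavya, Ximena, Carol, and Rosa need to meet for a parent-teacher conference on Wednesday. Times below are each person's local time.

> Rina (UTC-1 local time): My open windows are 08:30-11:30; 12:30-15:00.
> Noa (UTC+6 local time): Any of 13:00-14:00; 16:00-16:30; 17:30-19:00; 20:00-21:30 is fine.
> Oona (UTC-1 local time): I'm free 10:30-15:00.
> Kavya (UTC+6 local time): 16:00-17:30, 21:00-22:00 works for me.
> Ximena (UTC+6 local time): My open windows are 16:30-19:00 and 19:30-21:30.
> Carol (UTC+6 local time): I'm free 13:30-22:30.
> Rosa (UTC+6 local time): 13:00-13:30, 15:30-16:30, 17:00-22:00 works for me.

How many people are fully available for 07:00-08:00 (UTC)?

1

Rina in UTC: 09:30-12:30, 13:30-16:00 (add 1h to convert from UTC-1).
Noa in UTC: 07:00-08:00, 10:00-10:30, 11:30-13:00, 14:00-15:30 (subtract 6h to convert from UTC+6).
Oona in UTC: 11:30-16:00 (add 1h to convert from UTC-1).
Kavya in UTC: 10:00-11:30, 15:00-16:00 (subtract 6h to convert from UTC+6).
Ximena in UTC: 10:30-13:00, 13:30-15:30 (subtract 6h to convert from UTC+6).
Carol in UTC: 07:30-16:30 (subtract 6h to convert from UTC+6).
Rosa in UTC: 07:00-07:30, 09:30-10:30, 11:00-16:00 (subtract 6h to convert from UTC+6).
Noa can make the full 07:00-08:00 slot — that's 1.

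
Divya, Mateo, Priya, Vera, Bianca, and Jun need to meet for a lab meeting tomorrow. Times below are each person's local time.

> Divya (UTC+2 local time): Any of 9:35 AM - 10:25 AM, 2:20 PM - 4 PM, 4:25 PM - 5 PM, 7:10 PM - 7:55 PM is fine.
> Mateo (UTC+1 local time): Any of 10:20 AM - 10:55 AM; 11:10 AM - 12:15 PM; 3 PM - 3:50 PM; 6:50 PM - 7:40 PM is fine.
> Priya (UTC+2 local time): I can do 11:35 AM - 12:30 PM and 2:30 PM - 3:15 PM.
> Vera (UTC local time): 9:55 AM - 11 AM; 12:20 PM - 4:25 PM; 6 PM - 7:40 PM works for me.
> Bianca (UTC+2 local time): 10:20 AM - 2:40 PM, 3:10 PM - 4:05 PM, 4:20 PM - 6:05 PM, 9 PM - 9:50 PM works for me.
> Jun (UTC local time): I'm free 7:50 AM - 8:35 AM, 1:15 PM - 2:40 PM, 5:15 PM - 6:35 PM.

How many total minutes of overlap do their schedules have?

0

Divya in UTC: 07:35-08:25, 12:20-14:00, 14:25-15:00, 17:10-17:55 (subtract 2h to convert from UTC+2).
Mateo in UTC: 09:20-09:55, 10:10-11:15, 14:00-14:50, 17:50-18:40 (subtract 1h to convert from UTC+1).
Priya in UTC: 09:35-10:30, 12:30-13:15 (subtract 2h to convert from UTC+2).
Vera in UTC: 09:55-11:00, 12:20-16:25, 18:00-19:40.
Bianca in UTC: 08:20-12:40, 13:10-14:05, 14:20-16:05, 19:00-19:50 (subtract 2h to convert from UTC+2).
Jun in UTC: 07:50-08:35, 13:15-14:40, 17:15-18:35.
Divya ∩ Mateo: 14:25-14:50, 17:50-17:55.
Divya ∩ Mateo ∩ Priya: ∅.
Divya ∩ Mateo ∩ Priya ∩ Vera: ∅.
Divya ∩ Mateo ∩ Priya ∩ Vera ∩ Bianca: ∅.
Divya ∩ Mateo ∩ Priya ∩ Vera ∩ Bianca ∩ Jun: ∅.
There is no time when everyone is free.
There is no common window, so the total is 0 minutes.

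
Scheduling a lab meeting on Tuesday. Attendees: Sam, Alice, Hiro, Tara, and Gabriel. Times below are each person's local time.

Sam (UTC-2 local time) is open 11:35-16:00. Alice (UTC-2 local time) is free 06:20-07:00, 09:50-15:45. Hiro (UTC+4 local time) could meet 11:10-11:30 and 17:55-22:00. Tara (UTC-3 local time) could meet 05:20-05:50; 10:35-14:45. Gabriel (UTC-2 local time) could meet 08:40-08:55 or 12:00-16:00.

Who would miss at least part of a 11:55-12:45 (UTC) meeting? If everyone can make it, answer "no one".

Gabriel, Hiro, Sam, Tara

Sam in UTC: 13:35-18:00 (add 2h to convert from UTC-2).
Alice in UTC: 08:20-09:00, 11:50-17:45 (add 2h to convert from UTC-2).
Hiro in UTC: 07:10-07:30, 13:55-18:00 (subtract 4h to convert from UTC+4).
Tara in UTC: 08:20-08:50, 13:35-17:45 (add 3h to convert from UTC-3).
Gabriel in UTC: 10:40-10:55, 14:00-18:00 (add 2h to convert from UTC-2).
Sam: not fully free for 11:55-12:45. Alice: free for 11:55-12:45. Hiro: not fully free for 11:55-12:45. Tara: not fully free for 11:55-12:45. Gabriel: not fully free for 11:55-12:45.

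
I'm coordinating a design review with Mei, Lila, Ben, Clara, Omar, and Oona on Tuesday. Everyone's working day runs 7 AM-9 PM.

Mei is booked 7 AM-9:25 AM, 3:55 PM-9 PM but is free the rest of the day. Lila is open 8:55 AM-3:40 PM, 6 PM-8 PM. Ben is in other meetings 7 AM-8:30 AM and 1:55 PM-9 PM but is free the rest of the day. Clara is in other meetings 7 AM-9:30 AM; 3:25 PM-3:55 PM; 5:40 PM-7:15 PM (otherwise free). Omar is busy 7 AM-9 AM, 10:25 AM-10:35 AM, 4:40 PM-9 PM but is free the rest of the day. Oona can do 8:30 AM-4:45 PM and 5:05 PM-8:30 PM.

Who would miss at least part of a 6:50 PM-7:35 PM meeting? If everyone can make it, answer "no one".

Mei free: 09:25-15:55 (invert busy blocks within the working day).
Lila free: 08:55-15:40, 18:00-20:00.
Ben free: 08:30-13:55 (invert busy blocks within the working day).
Clara free: 09:30-15:25, 15:55-17:40, 19:15-21:00 (invert busy blocks within the working day).
Omar free: 09:00-10:25, 10:35-16:40 (invert busy blocks within the working day).
Oona free: 08:30-16:45, 17:05-20:30.
Mei: not fully free for 18:50-19:35. Lila: free for 18:50-19:35. Ben: not fully free for 18:50-19:35. Clara: not fully free for 18:50-19:35. Omar: not fully free for 18:50-19:35. Oona: free for 18:50-19:35.

Ben, Clara, Mei, Omar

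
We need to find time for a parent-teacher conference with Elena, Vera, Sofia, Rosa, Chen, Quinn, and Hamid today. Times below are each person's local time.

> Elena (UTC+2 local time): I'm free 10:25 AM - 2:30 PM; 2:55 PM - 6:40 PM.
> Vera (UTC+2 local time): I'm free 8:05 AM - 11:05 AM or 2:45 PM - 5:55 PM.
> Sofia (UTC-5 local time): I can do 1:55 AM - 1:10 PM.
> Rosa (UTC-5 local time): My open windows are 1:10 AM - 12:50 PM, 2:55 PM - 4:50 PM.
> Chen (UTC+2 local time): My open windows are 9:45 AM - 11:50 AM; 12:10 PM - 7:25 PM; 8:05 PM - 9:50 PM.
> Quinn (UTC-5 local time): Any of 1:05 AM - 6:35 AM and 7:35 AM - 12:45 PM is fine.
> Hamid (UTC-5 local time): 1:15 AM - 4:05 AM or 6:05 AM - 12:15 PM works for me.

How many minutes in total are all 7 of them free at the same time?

220

Elena in UTC: 08:25-12:30, 12:55-16:40 (subtract 2h to convert from UTC+2).
Vera in UTC: 06:05-09:05, 12:45-15:55 (subtract 2h to convert from UTC+2).
Sofia in UTC: 06:55-18:10 (add 5h to convert from UTC-5).
Rosa in UTC: 06:10-17:50, 19:55-21:50 (add 5h to convert from UTC-5).
Chen in UTC: 07:45-09:50, 10:10-17:25, 18:05-19:50 (subtract 2h to convert from UTC+2).
Quinn in UTC: 06:05-11:35, 12:35-17:45 (add 5h to convert from UTC-5).
Hamid in UTC: 06:15-09:05, 11:05-17:15 (add 5h to convert from UTC-5).
Elena ∩ Vera: 08:25-09:05, 12:55-15:55.
Elena ∩ Vera ∩ Sofia: 08:25-09:05, 12:55-15:55.
Elena ∩ Vera ∩ Sofia ∩ Rosa: 08:25-09:05, 12:55-15:55.
Elena ∩ Vera ∩ Sofia ∩ Rosa ∩ Chen: 08:25-09:05, 12:55-15:55.
Elena ∩ Vera ∩ Sofia ∩ Rosa ∩ Chen ∩ Quinn: 08:25-09:05, 12:55-15:55.
Elena ∩ Vera ∩ Sofia ∩ Rosa ∩ Chen ∩ Quinn ∩ Hamid: 08:25-09:05, 12:55-15:55.
Summing the common windows: 40 + 180 = 220 minutes.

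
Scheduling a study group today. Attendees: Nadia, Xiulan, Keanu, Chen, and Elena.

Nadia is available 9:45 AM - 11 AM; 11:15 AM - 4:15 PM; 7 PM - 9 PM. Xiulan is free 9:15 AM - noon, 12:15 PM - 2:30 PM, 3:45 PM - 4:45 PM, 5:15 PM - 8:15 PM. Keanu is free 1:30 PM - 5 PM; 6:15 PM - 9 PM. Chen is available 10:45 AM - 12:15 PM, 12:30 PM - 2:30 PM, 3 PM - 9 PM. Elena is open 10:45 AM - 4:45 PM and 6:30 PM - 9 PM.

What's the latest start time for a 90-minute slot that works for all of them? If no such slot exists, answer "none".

none

Nadia ∩ Xiulan: 09:45-11:00, 11:15-12:00, 12:15-14:30, 15:45-16:15, 19:00-20:15.
Nadia ∩ Xiulan ∩ Keanu: 13:30-14:30, 15:45-16:15, 19:00-20:15.
Nadia ∩ Xiulan ∩ Keanu ∩ Chen: 13:30-14:30, 15:45-16:15, 19:00-20:15.
Nadia ∩ Xiulan ∩ Keanu ∩ Chen ∩ Elena: 13:30-14:30, 15:45-16:15, 19:00-20:15.
So the common availability across everyone is 13:30-14:30, 15:45-16:15, 19:00-20:15.
No common window is at least 90 minutes long.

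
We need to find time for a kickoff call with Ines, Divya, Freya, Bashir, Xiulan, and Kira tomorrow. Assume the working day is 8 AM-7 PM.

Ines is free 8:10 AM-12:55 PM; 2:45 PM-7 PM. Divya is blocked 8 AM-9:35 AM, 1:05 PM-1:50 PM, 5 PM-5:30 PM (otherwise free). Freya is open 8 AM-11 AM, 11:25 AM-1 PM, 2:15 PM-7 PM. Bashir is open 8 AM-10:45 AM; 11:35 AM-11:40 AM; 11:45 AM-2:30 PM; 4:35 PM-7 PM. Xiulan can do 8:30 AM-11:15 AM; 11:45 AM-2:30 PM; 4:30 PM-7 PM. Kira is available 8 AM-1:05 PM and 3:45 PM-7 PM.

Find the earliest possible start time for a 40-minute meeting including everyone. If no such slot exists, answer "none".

09:35

Ines free: 08:10-12:55, 14:45-19:00.
Divya free: 09:35-13:05, 13:50-17:00, 17:30-19:00 (invert busy blocks within the working day).
Freya free: 08:00-11:00, 11:25-13:00, 14:15-19:00.
Bashir free: 08:00-10:45, 11:35-11:40, 11:45-14:30, 16:35-19:00.
Xiulan free: 08:30-11:15, 11:45-14:30, 16:30-19:00.
Kira free: 08:00-13:05, 15:45-19:00.
Ines ∩ Divya: 09:35-12:55, 14:45-17:00, 17:30-19:00.
Ines ∩ Divya ∩ Freya: 09:35-11:00, 11:25-12:55, 14:45-17:00, 17:30-19:00.
Ines ∩ Divya ∩ Freya ∩ Bashir: 09:35-10:45, 11:35-11:40, 11:45-12:55, 16:35-17:00, 17:30-19:00.
Ines ∩ Divya ∩ Freya ∩ Bashir ∩ Xiulan: 09:35-10:45, 11:45-12:55, 16:35-17:00, 17:30-19:00.
Ines ∩ Divya ∩ Freya ∩ Bashir ∩ Xiulan ∩ Kira: 09:35-10:45, 11:45-12:55, 16:35-17:00, 17:30-19:00.
The first common window of at least 40 minutes is 09:35-10:45, so the earliest start is 09:35.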